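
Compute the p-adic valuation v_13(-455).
v_13(-455) = 1

v_13(n) is the largest exponent k such that 13^k divides n. Factor out: -455 = -13^1 · 35. (Sign doesn't affect v_p.) So v_13(-455) = 1.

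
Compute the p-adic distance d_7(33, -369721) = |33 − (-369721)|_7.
d_7(33, -369721) = 1/16807

Step 1 — x − y = 33 − (-369721) = 369754. Step 2 — v_7(369754) = 5 (factor: 369754 = (7^5 · 22); the sign does not affect v_p). Step 3 — |x − y|_7 = 7^{-5} = 1/16807.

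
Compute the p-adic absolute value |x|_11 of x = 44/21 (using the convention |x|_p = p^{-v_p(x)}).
|44/21|_11 = 1/11

Step 1 — compute v_11(x) by factoring powers of 11 out of the numerator and denominator: v_11(44/21) = 1. Step 2 — apply |x|_p = p^{-v_p(x)} = 11^{-1} = 1/11.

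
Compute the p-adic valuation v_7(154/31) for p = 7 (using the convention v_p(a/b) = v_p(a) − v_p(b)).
v_7(154/31) = 1

Factor powers of 7 from the numerator and denominator of the reduced fraction: 154 = 7^1 · 22 and 31 = 7^0 · 31. Apply v_p(a/b) = v_p(a) − v_p(b): v_7(154/31) = 1 − 0 = 1.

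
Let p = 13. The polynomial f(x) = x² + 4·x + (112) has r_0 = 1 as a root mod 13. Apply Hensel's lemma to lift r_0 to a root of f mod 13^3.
r_2 = 742 (mod 2197)

Hensel: r_{i+1} = r_i − f(r_i)·(f′(r_i))^{-1} mod 13^{i+2}, f′(x) = 2x + 4. Iterate:
  r_0 = 1 (mod 13)
  r_1 = 66 (mod 169)
  r_2 = 742 (mod 2197)
Final: r = 742 satisfies f(r) ≡ 0 mod 13^3.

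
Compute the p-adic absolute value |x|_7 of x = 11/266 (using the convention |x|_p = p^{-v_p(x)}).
|11/266|_7 = 7

Step 1 — compute v_7(x) by factoring powers of 7 out of the numerator and denominator: v_7(11/266) = -1. Step 2 — apply |x|_p = p^{-v_p(x)} = 7^{1} = 7.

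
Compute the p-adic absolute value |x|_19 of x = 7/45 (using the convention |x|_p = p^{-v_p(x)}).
|7/45|_19 = 1

Step 1 — compute v_19(x) by factoring powers of 19 out of the numerator and denominator: v_19(7/45) = 0. Step 2 — apply |x|_p = p^{-v_p(x)} = 19^{0} = 1.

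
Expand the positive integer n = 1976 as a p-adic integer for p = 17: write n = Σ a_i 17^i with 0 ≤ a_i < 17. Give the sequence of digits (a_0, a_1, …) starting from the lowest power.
(a_0, a_1, …) = (4, 14, 6)

Repeated division by 17 gives the digits low-to-high: 1976 = 4 + 14·17^1 + 6·17^2. Digit sequence: (4, 14, 6).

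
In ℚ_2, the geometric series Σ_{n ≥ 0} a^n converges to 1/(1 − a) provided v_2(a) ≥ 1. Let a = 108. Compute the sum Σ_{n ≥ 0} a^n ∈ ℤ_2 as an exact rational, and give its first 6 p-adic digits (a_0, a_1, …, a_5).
Σ a^n = 1/(1 − a) = -1/107;  first 6 digits = (1, 0, 1, 1, 1, 1)

v_2(a) = 2 ≥ 1, so the series converges in ℤ_2 to 1/(1 − a) = 1/(1 − 108) = -1/107. Expand this rational in ℤ_2: compute digits iteratively via d_i = x_i mod 2, x_{i+1} = (x_i − d_i)/2. The first 6 digits are (1, 0, 1, 1, 1, 1).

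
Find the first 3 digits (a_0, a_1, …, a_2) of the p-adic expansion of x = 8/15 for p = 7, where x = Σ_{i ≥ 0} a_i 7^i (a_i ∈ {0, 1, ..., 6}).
(a_0, …, a_2) = (1, 6, 1)

v_7(8/15) = 0 (numerator and denominator both coprime to 7), so x ∈ ℤ_7^×. Compute digits iteratively via a_i = x_i mod 7, x_{i+1} = (x_i − a_i)/7, with x_0 = x:
  x_0 = 8/15;  a_0 = 1;  x_1 = (x_0 − 1)/7 = -1/15
  x_1 = -1/15;  a_1 = 6;  x_2 = (x_1 − 6)/7 = -13/15
  x_2 = -13/15;  a_2 = 1;  x_3 = (x_2 − 1)/7 = -4/15
Digits: (1, 6, 1).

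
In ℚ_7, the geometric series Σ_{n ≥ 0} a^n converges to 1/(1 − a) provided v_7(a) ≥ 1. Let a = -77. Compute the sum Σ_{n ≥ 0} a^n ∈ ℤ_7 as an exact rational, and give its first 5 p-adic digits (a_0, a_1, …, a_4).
Σ a^n = 1/(1 − a) = 1/78;  first 5 digits = (1, 3, 0, 2, 5)

v_7(a) = 1 ≥ 1, so the series converges in ℤ_7 to 1/(1 − a) = 1/(1 − (-77)) = 1/78. Expand this rational in ℤ_7: compute digits iteratively via d_i = x_i mod 7, x_{i+1} = (x_i − d_i)/7. The first 5 digits are (1, 3, 0, 2, 5).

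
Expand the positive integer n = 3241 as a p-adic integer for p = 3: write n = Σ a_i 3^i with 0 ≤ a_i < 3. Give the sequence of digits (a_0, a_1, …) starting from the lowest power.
(a_0, a_1, …) = (1, 0, 0, 0, 1, 1, 1, 1)

Repeated division by 3 gives the digits low-to-high: 3241 = 1 + 1·3^4 + 1·3^5 + 1·3^6 + 1·3^7. Digit sequence: (1, 0, 0, 0, 1, 1, 1, 1).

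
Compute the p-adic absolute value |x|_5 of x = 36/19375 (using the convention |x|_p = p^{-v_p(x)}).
|36/19375|_5 = 625

Step 1 — compute v_5(x) by factoring powers of 5 out of the numerator and denominator: v_5(36/19375) = -4. Step 2 — apply |x|_p = p^{-v_p(x)} = 5^{4} = 625.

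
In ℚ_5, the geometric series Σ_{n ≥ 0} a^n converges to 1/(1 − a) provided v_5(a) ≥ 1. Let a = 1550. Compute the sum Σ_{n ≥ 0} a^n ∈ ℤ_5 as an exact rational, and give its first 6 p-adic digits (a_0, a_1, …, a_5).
Σ a^n = 1/(1 − a) = -1/1549;  first 6 digits = (1, 0, 2, 2, 1, 4)

v_5(a) = 2 ≥ 1, so the series converges in ℤ_5 to 1/(1 − a) = 1/(1 − 1550) = -1/1549. Expand this rational in ℤ_5: compute digits iteratively via d_i = x_i mod 5, x_{i+1} = (x_i − d_i)/5. The first 6 digits are (1, 0, 2, 2, 1, 4).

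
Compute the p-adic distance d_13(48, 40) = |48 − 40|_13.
d_13(48, 40) = 1

Step 1 — x − y = 48 − 40 = 8. Step 2 — v_13(8) = 0 (factor: 8 = (13^0 · 8); the sign does not affect v_p). Step 3 — |x − y|_13 = 13^{0} = 1.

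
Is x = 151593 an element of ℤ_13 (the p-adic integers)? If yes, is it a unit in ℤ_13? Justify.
x ∈ ℤ_13 but not a unit; v_13(x) = 3 > 0

ℤ_13 = {x ∈ ℚ_13 : v_13(x) ≥ 0} and ℤ_13^× = {x ∈ ℤ_13 : v_13(x) = 0}. Here v_13(151593) = v_13(num) − v_13(den) = 3; compare against these criteria.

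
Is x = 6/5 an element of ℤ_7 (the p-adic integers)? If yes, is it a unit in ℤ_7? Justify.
x ∈ ℤ_7^× (unit); v_7(x) = 0

ℤ_7 = {x ∈ ℚ_7 : v_7(x) ≥ 0} and ℤ_7^× = {x ∈ ℤ_7 : v_7(x) = 0}. Here v_7(6/5) = v_7(num) − v_7(den) = 0; compare against these criteria.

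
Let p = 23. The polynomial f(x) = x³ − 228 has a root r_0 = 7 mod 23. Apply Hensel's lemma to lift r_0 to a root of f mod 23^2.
r_1 = 53 (mod 529)

Hensel: r_{i+1} = r_i − f(r_i)/f′(r_i) mod 23^{i+2}, where f′(x) = 3x². Iterate:
  r_0 = 7 (mod 23)
  r_1 = 53 (mod 529)
Final: r = 53 with f(r) ≡ 0 mod 23^2.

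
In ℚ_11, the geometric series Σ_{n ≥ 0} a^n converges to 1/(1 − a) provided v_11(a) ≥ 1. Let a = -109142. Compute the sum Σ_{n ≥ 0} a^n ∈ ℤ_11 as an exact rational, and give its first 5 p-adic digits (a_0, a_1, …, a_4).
Σ a^n = 1/(1 − a) = 1/109143;  first 5 digits = (1, 0, 0, 6, 3)

v_11(a) = 3 ≥ 1, so the series converges in ℤ_11 to 1/(1 − a) = 1/(1 − (-109142)) = 1/109143. Expand this rational in ℤ_11: compute digits iteratively via d_i = x_i mod 11, x_{i+1} = (x_i − d_i)/11. The first 5 digits are (1, 0, 0, 6, 3).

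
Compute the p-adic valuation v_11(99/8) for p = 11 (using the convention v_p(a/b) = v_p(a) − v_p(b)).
v_11(99/8) = 1

Factor powers of 11 from the numerator and denominator of the reduced fraction: 99 = 11^1 · 9 and 8 = 11^0 · 8. Apply v_p(a/b) = v_p(a) − v_p(b): v_11(99/8) = 1 − 0 = 1.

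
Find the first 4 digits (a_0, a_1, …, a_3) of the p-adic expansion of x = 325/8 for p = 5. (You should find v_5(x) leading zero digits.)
(a_0, …, a_3) = (0, 0, 1, 2)

v_5(325/8) = 2, so a_0 = ... = a_1 = 0. Factor out: x = 5^2 · u with u = 13/8 a unit in ℤ_5. Expand u iteratively via a_{v+i} = u_i mod 5, u_{i+1} = (u_i − a_{v+i})/5:
  u_0 = 13/8;  a_2 = 1;  u_1 = (u_0 − 1)/5 = 1/8
  u_1 = 1/8;  a_3 = 2;  u_2 = (u_1 − 2)/5 = -3/8
Digits: (0, 0, 1, 2).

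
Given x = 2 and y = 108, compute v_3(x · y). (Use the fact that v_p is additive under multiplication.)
v_3(216) = 3

v_p(x) = 0 (factor: 2 = 3^0 · 2); v_p(y) = 3 (factor: 108 = 3^3 · 4). Additivity: v_p(xy) = v_p(x) + v_p(y) = 0 + 3 = 3. (Direct check: xy = 216 = 3^3 · (8).)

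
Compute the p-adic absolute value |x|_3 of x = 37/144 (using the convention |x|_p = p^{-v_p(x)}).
|37/144|_3 = 9

Step 1 — compute v_3(x) by factoring powers of 3 out of the numerator and denominator: v_3(37/144) = -2. Step 2 — apply |x|_p = p^{-v_p(x)} = 3^{2} = 9.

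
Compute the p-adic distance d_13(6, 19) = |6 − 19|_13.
d_13(6, 19) = 1/13

Step 1 — x − y = 6 − 19 = -13. Step 2 — v_13(-13) = 1 (factor: -13 = −(13^1 · 1); the sign does not affect v_p). Step 3 — |x − y|_13 = 13^{-1} = 1/13.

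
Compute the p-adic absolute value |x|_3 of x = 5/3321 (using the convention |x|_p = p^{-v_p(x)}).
|5/3321|_3 = 81

Step 1 — compute v_3(x) by factoring powers of 3 out of the numerator and denominator: v_3(5/3321) = -4. Step 2 — apply |x|_p = p^{-v_p(x)} = 3^{4} = 81.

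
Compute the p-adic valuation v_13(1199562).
v_13(1199562) = 4

v_13(n) is the largest exponent k such that 13^k divides n. Factor out: 1199562 = 13^4 · 42. (Sign doesn't affect v_p.) So v_13(1199562) = 4.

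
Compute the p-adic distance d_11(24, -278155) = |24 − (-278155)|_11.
d_11(24, -278155) = 1/14641

Step 1 — x − y = 24 − (-278155) = 278179. Step 2 — v_11(278179) = 4 (factor: 278179 = (11^4 · 19); the sign does not affect v_p). Step 3 — |x − y|_11 = 11^{-4} = 1/14641.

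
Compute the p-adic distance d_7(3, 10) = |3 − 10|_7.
d_7(3, 10) = 1/7

Step 1 — x − y = 3 − 10 = -7. Step 2 — v_7(-7) = 1 (factor: -7 = −(7^1 · 1); the sign does not affect v_p). Step 3 — |x − y|_7 = 7^{-1} = 1/7.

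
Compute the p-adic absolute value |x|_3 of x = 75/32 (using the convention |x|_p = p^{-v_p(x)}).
|75/32|_3 = 1/3

Step 1 — compute v_3(x) by factoring powers of 3 out of the numerator and denominator: v_3(75/32) = 1. Step 2 — apply |x|_p = p^{-v_p(x)} = 3^{-1} = 1/3.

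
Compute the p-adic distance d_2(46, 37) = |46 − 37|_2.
d_2(46, 37) = 1

Step 1 — x − y = 46 − 37 = 9. Step 2 — v_2(9) = 0 (factor: 9 = (2^0 · 9); the sign does not affect v_p). Step 3 — |x − y|_2 = 2^{0} = 1.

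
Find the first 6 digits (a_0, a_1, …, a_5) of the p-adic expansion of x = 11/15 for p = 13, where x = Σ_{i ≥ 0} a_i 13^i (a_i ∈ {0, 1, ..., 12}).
(a_0, …, a_5) = (12, 0, 6, 3, 11, 0)

v_13(11/15) = 0 (numerator and denominator both coprime to 13), so x ∈ ℤ_13^×. Compute digits iteratively via a_i = x_i mod 13, x_{i+1} = (x_i − a_i)/13, with x_0 = x:
  x_0 = 11/15;  a_0 = 12;  x_1 = (x_0 − 12)/13 = -13/15
  x_1 = -13/15;  a_1 = 0;  x_2 = (x_1 − 0)/13 = -1/15
  x_2 = -1/15;  a_2 = 6;  x_3 = (x_2 − 6)/13 = -7/15
  x_3 = -7/15;  a_3 = 3;  x_4 = (x_3 − 3)/13 = -4/15
  x_4 = -4/15;  a_4 = 11;  x_5 = (x_4 − 11)/13 = -13/15
  x_5 = -13/15;  a_5 = 0;  x_6 = (x_5 − 0)/13 = -1/15
Digits: (12, 0, 6, 3, 11, 0).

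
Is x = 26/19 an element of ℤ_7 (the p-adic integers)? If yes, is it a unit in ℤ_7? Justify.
x ∈ ℤ_7^× (unit); v_7(x) = 0

ℤ_7 = {x ∈ ℚ_7 : v_7(x) ≥ 0} and ℤ_7^× = {x ∈ ℤ_7 : v_7(x) = 0}. Here v_7(26/19) = v_7(num) − v_7(den) = 0; compare against these criteria.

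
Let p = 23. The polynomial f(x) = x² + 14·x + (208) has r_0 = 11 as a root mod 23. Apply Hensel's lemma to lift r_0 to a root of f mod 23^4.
r_3 = 15030 (mod 279841)

Hensel: r_{i+1} = r_i − f(r_i)·(f′(r_i))^{-1} mod 23^{i+2}, f′(x) = 2x + 14. Iterate:
  r_0 = 11 (mod 23)
  r_1 = 218 (mod 529)
  r_2 = 2863 (mod 12167)
  r_3 = 15030 (mod 279841)
Final: r = 15030 satisfies f(r) ≡ 0 mod 23^4.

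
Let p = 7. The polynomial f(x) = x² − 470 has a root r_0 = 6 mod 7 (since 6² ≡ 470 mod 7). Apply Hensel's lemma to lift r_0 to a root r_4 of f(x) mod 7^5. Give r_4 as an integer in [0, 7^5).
r_4 = 12382 (mod 16807)

Hensel's recurrence: r_{i+1} = r_i − f(r_i)·(f′(r_i))^{-1} mod 7^{i+2}, with f′(x) = 2x. Iterate:
  r_0 = 6 (mod 7)
  r_1 = 34 (mod 49)
  r_2 = 34 (mod 343)
  r_3 = 377 (mod 2401)
  r_4 = 12382 (mod 16807)
Final: r_4 = 12382, and one checks f(r_4) ≡ 0 mod 7^5.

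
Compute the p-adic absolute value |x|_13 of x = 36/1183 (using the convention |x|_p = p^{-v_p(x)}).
|36/1183|_13 = 169

Step 1 — compute v_13(x) by factoring powers of 13 out of the numerator and denominator: v_13(36/1183) = -2. Step 2 — apply |x|_p = p^{-v_p(x)} = 13^{2} = 169.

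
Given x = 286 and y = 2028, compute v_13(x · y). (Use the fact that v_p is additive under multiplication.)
v_13(580008) = 3

v_p(x) = 1 (factor: 286 = 13^1 · 22); v_p(y) = 2 (factor: 2028 = 13^2 · 12). Additivity: v_p(xy) = v_p(x) + v_p(y) = 1 + 2 = 3. (Direct check: xy = 580008 = 13^3 · (264).)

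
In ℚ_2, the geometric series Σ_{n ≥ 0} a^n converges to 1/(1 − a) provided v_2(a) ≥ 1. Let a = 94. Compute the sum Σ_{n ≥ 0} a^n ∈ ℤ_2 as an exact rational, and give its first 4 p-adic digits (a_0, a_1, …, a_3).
Σ a^n = 1/(1 − a) = -1/93;  first 4 digits = (1, 1, 0, 1)

v_2(a) = 1 ≥ 1, so the series converges in ℤ_2 to 1/(1 − a) = 1/(1 − 94) = -1/93. Expand this rational in ℤ_2: compute digits iteratively via d_i = x_i mod 2, x_{i+1} = (x_i − d_i)/2. The first 4 digits are (1, 1, 0, 1).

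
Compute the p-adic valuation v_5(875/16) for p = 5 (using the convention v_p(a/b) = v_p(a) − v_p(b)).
v_5(875/16) = 3

Factor powers of 5 from the numerator and denominator of the reduced fraction: 875 = 5^3 · 7 and 16 = 5^0 · 16. Apply v_p(a/b) = v_p(a) − v_p(b): v_5(875/16) = 3 − 0 = 3.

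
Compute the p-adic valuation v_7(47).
v_7(47) = 0

v_7(n) is the largest exponent k such that 7^k divides n. Factor out: 47 = 7^0 · 47. (Sign doesn't affect v_p.) So v_7(47) = 0.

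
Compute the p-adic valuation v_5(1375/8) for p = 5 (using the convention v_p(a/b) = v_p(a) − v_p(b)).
v_5(1375/8) = 3

Factor powers of 5 from the numerator and denominator of the reduced fraction: 1375 = 5^3 · 11 and 8 = 5^0 · 8. Apply v_p(a/b) = v_p(a) − v_p(b): v_5(1375/8) = 3 − 0 = 3.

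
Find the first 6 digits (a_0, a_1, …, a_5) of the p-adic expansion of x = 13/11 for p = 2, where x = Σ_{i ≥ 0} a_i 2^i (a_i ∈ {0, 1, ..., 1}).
(a_0, …, a_5) = (1, 1, 1, 0, 0, 0)

v_2(13/11) = 0 (numerator and denominator both coprime to 2), so x ∈ ℤ_2^×. Compute digits iteratively via a_i = x_i mod 2, x_{i+1} = (x_i − a_i)/2, with x_0 = x:
  x_0 = 13/11;  a_0 = 1;  x_1 = (x_0 − 1)/2 = 1/11
  x_1 = 1/11;  a_1 = 1;  x_2 = (x_1 − 1)/2 = -5/11
  x_2 = -5/11;  a_2 = 1;  x_3 = (x_2 − 1)/2 = -8/11
  x_3 = -8/11;  a_3 = 0;  x_4 = (x_3 − 0)/2 = -4/11
  x_4 = -4/11;  a_4 = 0;  x_5 = (x_4 − 0)/2 = -2/11
  x_5 = -2/11;  a_5 = 0;  x_6 = (x_5 − 0)/2 = -1/11
Digits: (1, 1, 1, 0, 0, 0).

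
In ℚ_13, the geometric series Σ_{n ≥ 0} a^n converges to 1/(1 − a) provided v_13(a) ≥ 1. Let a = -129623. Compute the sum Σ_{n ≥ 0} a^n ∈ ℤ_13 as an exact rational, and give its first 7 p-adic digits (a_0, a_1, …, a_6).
Σ a^n = 1/(1 − a) = 1/129624;  first 7 digits = (1, 0, 0, 6, 8, 12, 9)

v_13(a) = 3 ≥ 1, so the series converges in ℤ_13 to 1/(1 − a) = 1/(1 − (-129623)) = 1/129624. Expand this rational in ℤ_13: compute digits iteratively via d_i = x_i mod 13, x_{i+1} = (x_i − d_i)/13. The first 7 digits are (1, 0, 0, 6, 8, 12, 9).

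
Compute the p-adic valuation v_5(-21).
v_5(-21) = 0

v_5(n) is the largest exponent k such that 5^k divides n. Factor out: -21 = -5^0 · 21. (Sign doesn't affect v_p.) So v_5(-21) = 0.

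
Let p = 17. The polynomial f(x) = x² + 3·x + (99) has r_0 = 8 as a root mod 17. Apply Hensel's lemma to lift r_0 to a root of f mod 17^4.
r_3 = 5550 (mod 83521)

Hensel: r_{i+1} = r_i − f(r_i)·(f′(r_i))^{-1} mod 17^{i+2}, f′(x) = 2x + 3. Iterate:
  r_0 = 8 (mod 17)
  r_1 = 59 (mod 289)
  r_2 = 637 (mod 4913)
  r_3 = 5550 (mod 83521)
Final: r = 5550 satisfies f(r) ≡ 0 mod 17^4.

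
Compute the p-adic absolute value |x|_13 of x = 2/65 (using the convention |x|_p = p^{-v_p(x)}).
|2/65|_13 = 13

Step 1 — compute v_13(x) by factoring powers of 13 out of the numerator and denominator: v_13(2/65) = -1. Step 2 — apply |x|_p = p^{-v_p(x)} = 13^{1} = 13.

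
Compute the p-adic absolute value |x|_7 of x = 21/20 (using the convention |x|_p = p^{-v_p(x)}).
|21/20|_7 = 1/7

Step 1 — compute v_7(x) by factoring powers of 7 out of the numerator and denominator: v_7(21/20) = 1. Step 2 — apply |x|_p = p^{-v_p(x)} = 7^{-1} = 1/7.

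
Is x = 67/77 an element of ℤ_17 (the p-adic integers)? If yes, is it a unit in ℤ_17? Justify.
x ∈ ℤ_17^× (unit); v_17(x) = 0

ℤ_17 = {x ∈ ℚ_17 : v_17(x) ≥ 0} and ℤ_17^× = {x ∈ ℤ_17 : v_17(x) = 0}. Here v_17(67/77) = v_17(num) − v_17(den) = 0; compare against these criteria.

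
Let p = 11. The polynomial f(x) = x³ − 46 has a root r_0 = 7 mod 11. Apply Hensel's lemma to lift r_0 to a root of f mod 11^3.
r_2 = 326 (mod 1331)

Hensel: r_{i+1} = r_i − f(r_i)/f′(r_i) mod 11^{i+2}, where f′(x) = 3x². Iterate:
  r_0 = 7 (mod 11)
  r_1 = 84 (mod 121)
  r_2 = 326 (mod 1331)
Final: r = 326 with f(r) ≡ 0 mod 11^3.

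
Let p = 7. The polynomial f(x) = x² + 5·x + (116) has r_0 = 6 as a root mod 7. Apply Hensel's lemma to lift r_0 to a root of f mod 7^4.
r_3 = 2330 (mod 2401)

Hensel: r_{i+1} = r_i − f(r_i)·(f′(r_i))^{-1} mod 7^{i+2}, f′(x) = 2x + 5. Iterate:
  r_0 = 6 (mod 7)
  r_1 = 27 (mod 49)
  r_2 = 272 (mod 343)
  r_3 = 2330 (mod 2401)
Final: r = 2330 satisfies f(r) ≡ 0 mod 7^4.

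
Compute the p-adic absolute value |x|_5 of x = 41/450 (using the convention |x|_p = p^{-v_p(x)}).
|41/450|_5 = 25

Step 1 — compute v_5(x) by factoring powers of 5 out of the numerator and denominator: v_5(41/450) = -2. Step 2 — apply |x|_p = p^{-v_p(x)} = 5^{2} = 25.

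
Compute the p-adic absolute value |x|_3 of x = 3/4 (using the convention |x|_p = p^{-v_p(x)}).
|3/4|_3 = 1/3

Step 1 — compute v_3(x) by factoring powers of 3 out of the numerator and denominator: v_3(3/4) = 1. Step 2 — apply |x|_p = p^{-v_p(x)} = 3^{-1} = 1/3.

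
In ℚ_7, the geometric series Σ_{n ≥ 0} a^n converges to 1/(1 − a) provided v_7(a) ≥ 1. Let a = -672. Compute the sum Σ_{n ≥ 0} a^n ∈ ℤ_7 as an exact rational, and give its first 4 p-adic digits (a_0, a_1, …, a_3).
Σ a^n = 1/(1 − a) = 1/673;  first 4 digits = (1, 2, 4, 6)

v_7(a) = 1 ≥ 1, so the series converges in ℤ_7 to 1/(1 − a) = 1/(1 − (-672)) = 1/673. Expand this rational in ℤ_7: compute digits iteratively via d_i = x_i mod 7, x_{i+1} = (x_i − d_i)/7. The first 4 digits are (1, 2, 4, 6).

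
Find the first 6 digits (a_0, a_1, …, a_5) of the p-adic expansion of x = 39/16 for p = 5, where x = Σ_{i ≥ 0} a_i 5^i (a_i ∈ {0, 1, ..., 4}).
(a_0, …, a_5) = (4, 0, 4, 2, 1, 0)

v_5(39/16) = 0 (numerator and denominator both coprime to 5), so x ∈ ℤ_5^×. Compute digits iteratively via a_i = x_i mod 5, x_{i+1} = (x_i − a_i)/5, with x_0 = x:
  x_0 = 39/16;  a_0 = 4;  x_1 = (x_0 − 4)/5 = -5/16
  x_1 = -5/16;  a_1 = 0;  x_2 = (x_1 − 0)/5 = -1/16
  x_2 = -1/16;  a_2 = 4;  x_3 = (x_2 − 4)/5 = -13/16
  x_3 = -13/16;  a_3 = 2;  x_4 = (x_3 − 2)/5 = -9/16
  x_4 = -9/16;  a_4 = 1;  x_5 = (x_4 − 1)/5 = -5/16
  x_5 = -5/16;  a_5 = 0;  x_6 = (x_5 − 0)/5 = -1/16
Digits: (4, 0, 4, 2, 1, 0).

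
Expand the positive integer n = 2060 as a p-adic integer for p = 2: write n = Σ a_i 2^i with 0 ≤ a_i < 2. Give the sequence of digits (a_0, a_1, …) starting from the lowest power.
(a_0, a_1, …) = (0, 0, 1, 1, 0, 0, 0, 0, 0, 0, 0, 1)

Repeated division by 2 gives the digits low-to-high: 2060 = 1·2^2 + 1·2^3 + 1·2^11. Digit sequence: (0, 0, 1, 1, 0, 0, 0, 0, 0, 0, 0, 1).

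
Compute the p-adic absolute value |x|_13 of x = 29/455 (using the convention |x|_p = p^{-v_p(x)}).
|29/455|_13 = 13

Step 1 — compute v_13(x) by factoring powers of 13 out of the numerator and denominator: v_13(29/455) = -1. Step 2 — apply |x|_p = p^{-v_p(x)} = 13^{1} = 13.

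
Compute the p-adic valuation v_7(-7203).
v_7(-7203) = 4

v_7(n) is the largest exponent k such that 7^k divides n. Factor out: -7203 = -7^4 · 3. (Sign doesn't affect v_p.) So v_7(-7203) = 4.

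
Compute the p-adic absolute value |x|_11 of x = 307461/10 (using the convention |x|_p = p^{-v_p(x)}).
|307461/10|_11 = 1/14641

Step 1 — compute v_11(x) by factoring powers of 11 out of the numerator and denominator: v_11(307461/10) = 4. Step 2 — apply |x|_p = p^{-v_p(x)} = 11^{-4} = 1/14641.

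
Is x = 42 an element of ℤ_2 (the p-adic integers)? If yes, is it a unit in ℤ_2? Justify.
x ∈ ℤ_2 but not a unit; v_2(x) = 1 > 0

ℤ_2 = {x ∈ ℚ_2 : v_2(x) ≥ 0} and ℤ_2^× = {x ∈ ℤ_2 : v_2(x) = 0}. Here v_2(42) = v_2(num) − v_2(den) = 1; compare against these criteria.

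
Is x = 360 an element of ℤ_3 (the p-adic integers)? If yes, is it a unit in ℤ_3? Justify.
x ∈ ℤ_3 but not a unit; v_3(x) = 2 > 0

ℤ_3 = {x ∈ ℚ_3 : v_3(x) ≥ 0} and ℤ_3^× = {x ∈ ℤ_3 : v_3(x) = 0}. Here v_3(360) = v_3(num) − v_3(den) = 2; compare against these criteria.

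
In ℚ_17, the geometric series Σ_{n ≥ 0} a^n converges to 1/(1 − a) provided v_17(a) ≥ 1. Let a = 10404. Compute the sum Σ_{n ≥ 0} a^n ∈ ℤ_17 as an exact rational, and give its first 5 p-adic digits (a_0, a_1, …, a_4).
Σ a^n = 1/(1 − a) = -1/10403;  first 5 digits = (1, 0, 2, 2, 4)

v_17(a) = 2 ≥ 1, so the series converges in ℤ_17 to 1/(1 − a) = 1/(1 − 10404) = -1/10403. Expand this rational in ℤ_17: compute digits iteratively via d_i = x_i mod 17, x_{i+1} = (x_i − d_i)/17. The first 5 digits are (1, 0, 2, 2, 4).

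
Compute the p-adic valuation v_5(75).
v_5(75) = 2

v_5(n) is the largest exponent k such that 5^k divides n. Factor out: 75 = 5^2 · 3. (Sign doesn't affect v_p.) So v_5(75) = 2.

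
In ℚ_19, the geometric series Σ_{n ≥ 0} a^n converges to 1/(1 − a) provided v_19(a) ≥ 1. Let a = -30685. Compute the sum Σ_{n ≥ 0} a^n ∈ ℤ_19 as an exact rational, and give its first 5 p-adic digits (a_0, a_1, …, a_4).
Σ a^n = 1/(1 − a) = 1/30686;  first 5 digits = (1, 0, 10, 14, 4)

v_19(a) = 2 ≥ 1, so the series converges in ℤ_19 to 1/(1 − a) = 1/(1 − (-30685)) = 1/30686. Expand this rational in ℤ_19: compute digits iteratively via d_i = x_i mod 19, x_{i+1} = (x_i − d_i)/19. The first 5 digits are (1, 0, 10, 14, 4).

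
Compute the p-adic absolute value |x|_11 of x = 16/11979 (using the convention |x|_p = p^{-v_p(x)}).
|16/11979|_11 = 1331

Step 1 — compute v_11(x) by factoring powers of 11 out of the numerator and denominator: v_11(16/11979) = -3. Step 2 — apply |x|_p = p^{-v_p(x)} = 11^{3} = 1331.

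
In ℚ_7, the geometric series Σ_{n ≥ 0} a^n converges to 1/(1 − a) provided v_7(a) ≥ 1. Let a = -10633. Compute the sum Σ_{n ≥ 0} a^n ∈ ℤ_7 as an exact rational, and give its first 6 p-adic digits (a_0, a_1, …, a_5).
Σ a^n = 1/(1 − a) = 1/10634;  first 6 digits = (1, 0, 0, 4, 2, 6)

v_7(a) = 3 ≥ 1, so the series converges in ℤ_7 to 1/(1 − a) = 1/(1 − (-10633)) = 1/10634. Expand this rational in ℤ_7: compute digits iteratively via d_i = x_i mod 7, x_{i+1} = (x_i − d_i)/7. The first 6 digits are (1, 0, 0, 4, 2, 6).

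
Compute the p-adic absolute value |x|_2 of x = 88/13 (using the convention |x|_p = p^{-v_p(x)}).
|88/13|_2 = 1/8

Step 1 — compute v_2(x) by factoring powers of 2 out of the numerator and denominator: v_2(88/13) = 3. Step 2 — apply |x|_p = p^{-v_p(x)} = 2^{-3} = 1/8.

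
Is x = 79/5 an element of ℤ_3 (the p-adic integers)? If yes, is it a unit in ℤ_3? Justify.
x ∈ ℤ_3^× (unit); v_3(x) = 0

ℤ_3 = {x ∈ ℚ_3 : v_3(x) ≥ 0} and ℤ_3^× = {x ∈ ℤ_3 : v_3(x) = 0}. Here v_3(79/5) = v_3(num) − v_3(den) = 0; compare against these criteria.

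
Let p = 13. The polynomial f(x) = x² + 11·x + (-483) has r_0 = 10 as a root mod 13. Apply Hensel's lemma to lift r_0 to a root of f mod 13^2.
r_1 = 166 (mod 169)

Hensel: r_{i+1} = r_i − f(r_i)·(f′(r_i))^{-1} mod 13^{i+2}, f′(x) = 2x + 11. Iterate:
  r_0 = 10 (mod 13)
  r_1 = 166 (mod 169)
Final: r = 166 satisfies f(r) ≡ 0 mod 13^2.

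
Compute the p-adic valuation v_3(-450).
v_3(-450) = 2

v_3(n) is the largest exponent k such that 3^k divides n. Factor out: -450 = -3^2 · 50. (Sign doesn't affect v_p.) So v_3(-450) = 2.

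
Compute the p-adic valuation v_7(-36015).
v_7(-36015) = 4

v_7(n) is the largest exponent k such that 7^k divides n. Factor out: -36015 = -7^4 · 15. (Sign doesn't affect v_p.) So v_7(-36015) = 4.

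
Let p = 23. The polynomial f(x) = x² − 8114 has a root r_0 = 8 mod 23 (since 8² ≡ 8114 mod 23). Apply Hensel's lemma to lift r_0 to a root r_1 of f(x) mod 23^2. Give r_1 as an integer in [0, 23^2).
r_1 = 445 (mod 529)

Hensel's recurrence: r_{i+1} = r_i − f(r_i)·(f′(r_i))^{-1} mod 23^{i+2}, with f′(x) = 2x. Iterate:
  r_0 = 8 (mod 23)
  r_1 = 445 (mod 529)
Final: r_1 = 445, and one checks f(r_1) ≡ 0 mod 23^2.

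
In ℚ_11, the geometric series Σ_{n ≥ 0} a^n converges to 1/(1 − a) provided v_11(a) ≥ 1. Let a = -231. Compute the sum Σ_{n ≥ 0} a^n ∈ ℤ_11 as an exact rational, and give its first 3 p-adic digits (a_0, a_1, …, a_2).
Σ a^n = 1/(1 − a) = 1/232;  first 3 digits = (1, 1, 10)

v_11(a) = 1 ≥ 1, so the series converges in ℤ_11 to 1/(1 − a) = 1/(1 − (-231)) = 1/232. Expand this rational in ℤ_11: compute digits iteratively via d_i = x_i mod 11, x_{i+1} = (x_i − d_i)/11. The first 3 digits are (1, 1, 10).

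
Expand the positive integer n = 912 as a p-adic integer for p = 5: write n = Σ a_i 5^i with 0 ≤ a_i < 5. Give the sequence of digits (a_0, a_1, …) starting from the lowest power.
(a_0, a_1, …) = (2, 2, 1, 2, 1)

Repeated division by 5 gives the digits low-to-high: 912 = 2 + 2·5^1 + 1·5^2 + 2·5^3 + 1·5^4. Digit sequence: (2, 2, 1, 2, 1).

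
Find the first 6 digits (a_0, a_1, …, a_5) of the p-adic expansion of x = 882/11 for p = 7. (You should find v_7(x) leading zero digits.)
(a_0, …, a_5) = (0, 0, 1, 2, 1, 3)

v_7(882/11) = 2, so a_0 = ... = a_1 = 0. Factor out: x = 7^2 · u with u = 18/11 a unit in ℤ_7. Expand u iteratively via a_{v+i} = u_i mod 7, u_{i+1} = (u_i − a_{v+i})/7:
  u_0 = 18/11;  a_2 = 1;  u_1 = (u_0 − 1)/7 = 1/11
  u_1 = 1/11;  a_3 = 2;  u_2 = (u_1 − 2)/7 = -3/11
  u_2 = -3/11;  a_4 = 1;  u_3 = (u_2 − 1)/7 = -2/11
  u_3 = -2/11;  a_5 = 3;  u_4 = (u_3 − 3)/7 = -5/11
Digits: (0, 0, 1, 2, 1, 3).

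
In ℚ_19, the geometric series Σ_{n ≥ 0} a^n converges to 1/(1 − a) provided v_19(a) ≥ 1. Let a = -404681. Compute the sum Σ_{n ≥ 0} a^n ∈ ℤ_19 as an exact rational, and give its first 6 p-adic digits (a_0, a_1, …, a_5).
Σ a^n = 1/(1 − a) = 1/404682;  first 6 digits = (1, 0, 0, 17, 15, 18)

v_19(a) = 3 ≥ 1, so the series converges in ℤ_19 to 1/(1 − a) = 1/(1 − (-404681)) = 1/404682. Expand this rational in ℤ_19: compute digits iteratively via d_i = x_i mod 19, x_{i+1} = (x_i − d_i)/19. The first 6 digits are (1, 0, 0, 17, 15, 18).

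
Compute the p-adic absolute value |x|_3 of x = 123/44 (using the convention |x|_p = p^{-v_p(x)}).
|123/44|_3 = 1/3

Step 1 — compute v_3(x) by factoring powers of 3 out of the numerator and denominator: v_3(123/44) = 1. Step 2 — apply |x|_p = p^{-v_p(x)} = 3^{-1} = 1/3.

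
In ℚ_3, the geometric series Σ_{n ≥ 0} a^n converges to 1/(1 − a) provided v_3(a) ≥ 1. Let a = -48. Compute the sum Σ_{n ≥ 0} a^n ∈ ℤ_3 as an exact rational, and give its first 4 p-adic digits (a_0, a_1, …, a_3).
Σ a^n = 1/(1 − a) = 1/49;  first 4 digits = (1, 2, 1, 1)

v_3(a) = 1 ≥ 1, so the series converges in ℤ_3 to 1/(1 − a) = 1/(1 − (-48)) = 1/49. Expand this rational in ℤ_3: compute digits iteratively via d_i = x_i mod 3, x_{i+1} = (x_i − d_i)/3. The first 4 digits are (1, 2, 1, 1).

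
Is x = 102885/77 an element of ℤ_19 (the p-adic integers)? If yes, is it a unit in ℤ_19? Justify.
x ∈ ℤ_19 but not a unit; v_19(x) = 3 > 0

ℤ_19 = {x ∈ ℚ_19 : v_19(x) ≥ 0} and ℤ_19^× = {x ∈ ℤ_19 : v_19(x) = 0}. Here v_19(102885/77) = v_19(num) − v_19(den) = 3; compare against these criteria.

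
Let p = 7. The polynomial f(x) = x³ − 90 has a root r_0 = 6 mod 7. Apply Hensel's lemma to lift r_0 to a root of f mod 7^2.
r_1 = 13 (mod 49)

Hensel: r_{i+1} = r_i − f(r_i)/f′(r_i) mod 7^{i+2}, where f′(x) = 3x². Iterate:
  r_0 = 6 (mod 7)
  r_1 = 13 (mod 49)
Final: r = 13 with f(r) ≡ 0 mod 7^2.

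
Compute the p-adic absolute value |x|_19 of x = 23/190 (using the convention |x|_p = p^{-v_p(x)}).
|23/190|_19 = 19

Step 1 — compute v_19(x) by factoring powers of 19 out of the numerator and denominator: v_19(23/190) = -1. Step 2 — apply |x|_p = p^{-v_p(x)} = 19^{1} = 19.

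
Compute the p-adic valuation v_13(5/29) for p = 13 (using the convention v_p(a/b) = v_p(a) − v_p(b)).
v_13(5/29) = 0

Factor powers of 13 from the numerator and denominator of the reduced fraction: 5 = 13^0 · 5 and 29 = 13^0 · 29. Apply v_p(a/b) = v_p(a) − v_p(b): v_13(5/29) = 0 − 0 = 0.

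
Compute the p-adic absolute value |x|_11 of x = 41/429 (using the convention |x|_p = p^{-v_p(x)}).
|41/429|_11 = 11

Step 1 — compute v_11(x) by factoring powers of 11 out of the numerator and denominator: v_11(41/429) = -1. Step 2 — apply |x|_p = p^{-v_p(x)} = 11^{1} = 11.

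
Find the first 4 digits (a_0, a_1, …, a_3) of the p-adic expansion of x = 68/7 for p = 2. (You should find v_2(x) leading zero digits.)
(a_0, …, a_3) = (0, 0, 1, 1)

v_2(68/7) = 2, so a_0 = ... = a_1 = 0. Factor out: x = 2^2 · u with u = 17/7 a unit in ℤ_2. Expand u iteratively via a_{v+i} = u_i mod 2, u_{i+1} = (u_i − a_{v+i})/2:
  u_0 = 17/7;  a_2 = 1;  u_1 = (u_0 − 1)/2 = 5/7
  u_1 = 5/7;  a_3 = 1;  u_2 = (u_1 − 1)/2 = -1/7
Digits: (0, 0, 1, 1).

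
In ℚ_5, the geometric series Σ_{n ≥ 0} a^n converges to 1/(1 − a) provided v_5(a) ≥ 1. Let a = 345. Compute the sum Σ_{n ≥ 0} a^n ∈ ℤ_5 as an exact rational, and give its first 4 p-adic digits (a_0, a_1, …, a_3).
Σ a^n = 1/(1 − a) = -1/344;  first 4 digits = (1, 4, 4, 3)

v_5(a) = 1 ≥ 1, so the series converges in ℤ_5 to 1/(1 − a) = 1/(1 − 345) = -1/344. Expand this rational in ℤ_5: compute digits iteratively via d_i = x_i mod 5, x_{i+1} = (x_i − d_i)/5. The first 4 digits are (1, 4, 4, 3).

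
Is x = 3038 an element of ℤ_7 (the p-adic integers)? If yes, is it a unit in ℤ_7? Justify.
x ∈ ℤ_7 but not a unit; v_7(x) = 2 > 0

ℤ_7 = {x ∈ ℚ_7 : v_7(x) ≥ 0} and ℤ_7^× = {x ∈ ℤ_7 : v_7(x) = 0}. Here v_7(3038) = v_7(num) − v_7(den) = 2; compare against these criteria.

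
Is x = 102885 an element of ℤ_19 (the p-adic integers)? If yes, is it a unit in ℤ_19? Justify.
x ∈ ℤ_19 but not a unit; v_19(x) = 3 > 0

ℤ_19 = {x ∈ ℚ_19 : v_19(x) ≥ 0} and ℤ_19^× = {x ∈ ℤ_19 : v_19(x) = 0}. Here v_19(102885) = v_19(num) − v_19(den) = 3; compare against these criteria.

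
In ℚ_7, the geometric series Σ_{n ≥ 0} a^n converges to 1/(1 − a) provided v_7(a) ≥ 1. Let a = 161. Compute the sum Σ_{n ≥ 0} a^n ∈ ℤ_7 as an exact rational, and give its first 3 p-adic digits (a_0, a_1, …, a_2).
Σ a^n = 1/(1 − a) = -1/160;  first 3 digits = (1, 2, 0)

v_7(a) = 1 ≥ 1, so the series converges in ℤ_7 to 1/(1 − a) = 1/(1 − 161) = -1/160. Expand this rational in ℤ_7: compute digits iteratively via d_i = x_i mod 7, x_{i+1} = (x_i − d_i)/7. The first 3 digits are (1, 2, 0).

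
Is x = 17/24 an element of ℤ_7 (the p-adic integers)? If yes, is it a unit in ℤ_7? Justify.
x ∈ ℤ_7^× (unit); v_7(x) = 0

ℤ_7 = {x ∈ ℚ_7 : v_7(x) ≥ 0} and ℤ_7^× = {x ∈ ℤ_7 : v_7(x) = 0}. Here v_7(17/24) = v_7(num) − v_7(den) = 0; compare against these criteria.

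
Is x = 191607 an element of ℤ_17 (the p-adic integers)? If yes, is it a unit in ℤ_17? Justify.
x ∈ ℤ_17 but not a unit; v_17(x) = 3 > 0

ℤ_17 = {x ∈ ℚ_17 : v_17(x) ≥ 0} and ℤ_17^× = {x ∈ ℤ_17 : v_17(x) = 0}. Here v_17(191607) = v_17(num) − v_17(den) = 3; compare against these criteria.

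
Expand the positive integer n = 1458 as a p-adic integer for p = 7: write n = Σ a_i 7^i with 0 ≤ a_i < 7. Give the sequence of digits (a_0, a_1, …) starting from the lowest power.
(a_0, a_1, …) = (2, 5, 1, 4)

Repeated division by 7 gives the digits low-to-high: 1458 = 2 + 5·7^1 + 1·7^2 + 4·7^3. Digit sequence: (2, 5, 1, 4).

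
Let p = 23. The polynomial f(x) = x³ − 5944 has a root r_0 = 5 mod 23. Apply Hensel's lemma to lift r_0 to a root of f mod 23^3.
r_2 = 11114 (mod 12167)

Hensel: r_{i+1} = r_i − f(r_i)/f′(r_i) mod 23^{i+2}, where f′(x) = 3x². Iterate:
  r_0 = 5 (mod 23)
  r_1 = 5 (mod 529)
  r_2 = 11114 (mod 12167)
Final: r = 11114 with f(r) ≡ 0 mod 23^3.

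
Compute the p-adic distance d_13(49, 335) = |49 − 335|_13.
d_13(49, 335) = 1/13

Step 1 — x − y = 49 − 335 = -286. Step 2 — v_13(-286) = 1 (factor: -286 = −(13^1 · 22); the sign does not affect v_p). Step 3 — |x − y|_13 = 13^{-1} = 1/13.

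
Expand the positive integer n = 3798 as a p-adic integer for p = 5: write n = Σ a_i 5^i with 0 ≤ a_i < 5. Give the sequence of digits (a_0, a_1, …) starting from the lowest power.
(a_0, a_1, …) = (3, 4, 1, 0, 1, 1)

Repeated division by 5 gives the digits low-to-high: 3798 = 3 + 4·5^1 + 1·5^2 + 1·5^4 + 1·5^5. Digit sequence: (3, 4, 1, 0, 1, 1).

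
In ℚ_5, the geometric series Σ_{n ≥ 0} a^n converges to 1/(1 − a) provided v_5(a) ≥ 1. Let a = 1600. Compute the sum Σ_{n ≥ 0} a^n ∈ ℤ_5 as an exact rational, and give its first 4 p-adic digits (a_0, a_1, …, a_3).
Σ a^n = 1/(1 − a) = -1/1599;  first 4 digits = (1, 0, 4, 2)

v_5(a) = 2 ≥ 1, so the series converges in ℤ_5 to 1/(1 − a) = 1/(1 − 1600) = -1/1599. Expand this rational in ℤ_5: compute digits iteratively via d_i = x_i mod 5, x_{i+1} = (x_i − d_i)/5. The first 4 digits are (1, 0, 4, 2).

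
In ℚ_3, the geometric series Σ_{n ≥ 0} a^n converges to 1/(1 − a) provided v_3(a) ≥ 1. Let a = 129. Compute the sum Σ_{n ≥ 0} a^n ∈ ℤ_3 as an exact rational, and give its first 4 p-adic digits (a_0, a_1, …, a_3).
Σ a^n = 1/(1 − a) = -1/128;  first 4 digits = (1, 1, 0, 1)

v_3(a) = 1 ≥ 1, so the series converges in ℤ_3 to 1/(1 − a) = 1/(1 − 129) = -1/128. Expand this rational in ℤ_3: compute digits iteratively via d_i = x_i mod 3, x_{i+1} = (x_i − d_i)/3. The first 4 digits are (1, 1, 0, 1).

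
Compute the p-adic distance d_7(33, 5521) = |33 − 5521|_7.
d_7(33, 5521) = 1/343

Step 1 — x − y = 33 − 5521 = -5488. Step 2 — v_7(-5488) = 3 (factor: -5488 = −(7^3 · 16); the sign does not affect v_p). Step 3 — |x − y|_7 = 7^{-3} = 1/343.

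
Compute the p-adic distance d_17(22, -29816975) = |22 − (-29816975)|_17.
d_17(22, -29816975) = 1/1419857

Step 1 — x − y = 22 − (-29816975) = 29816997. Step 2 — v_17(29816997) = 5 (factor: 29816997 = (17^5 · 21); the sign does not affect v_p). Step 3 — |x − y|_17 = 17^{-5} = 1/1419857.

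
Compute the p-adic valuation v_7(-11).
v_7(-11) = 0

v_7(n) is the largest exponent k such that 7^k divides n. Factor out: -11 = -7^0 · 11. (Sign doesn't affect v_p.) So v_7(-11) = 0.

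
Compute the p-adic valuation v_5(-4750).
v_5(-4750) = 3

v_5(n) is the largest exponent k such that 5^k divides n. Factor out: -4750 = -5^3 · 38. (Sign doesn't affect v_p.) So v_5(-4750) = 3.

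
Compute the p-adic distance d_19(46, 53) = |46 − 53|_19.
d_19(46, 53) = 1

Step 1 — x − y = 46 − 53 = -7. Step 2 — v_19(-7) = 0 (factor: -7 = −(19^0 · 7); the sign does not affect v_p). Step 3 — |x − y|_19 = 19^{0} = 1.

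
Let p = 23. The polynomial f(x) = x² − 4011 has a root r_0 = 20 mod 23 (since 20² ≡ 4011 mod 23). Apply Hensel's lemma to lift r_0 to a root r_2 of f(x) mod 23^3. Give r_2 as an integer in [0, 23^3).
r_2 = 2504 (mod 12167)

Hensel's recurrence: r_{i+1} = r_i − f(r_i)·(f′(r_i))^{-1} mod 23^{i+2}, with f′(x) = 2x. Iterate:
  r_0 = 20 (mod 23)
  r_1 = 388 (mod 529)
  r_2 = 2504 (mod 12167)
Final: r_2 = 2504, and one checks f(r_2) ≡ 0 mod 23^3.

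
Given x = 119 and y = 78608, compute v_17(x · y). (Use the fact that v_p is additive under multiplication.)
v_17(9354352) = 4

v_p(x) = 1 (factor: 119 = 17^1 · 7); v_p(y) = 3 (factor: 78608 = 17^3 · 16). Additivity: v_p(xy) = v_p(x) + v_p(y) = 1 + 3 = 4. (Direct check: xy = 9354352 = 17^4 · (112).)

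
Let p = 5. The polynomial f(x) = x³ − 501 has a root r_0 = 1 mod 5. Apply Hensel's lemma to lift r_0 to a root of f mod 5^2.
r_1 = 1 (mod 25)

Hensel: r_{i+1} = r_i − f(r_i)/f′(r_i) mod 5^{i+2}, where f′(x) = 3x². Iterate:
  r_0 = 1 (mod 5)
  r_1 = 1 (mod 25)
Final: r = 1 with f(r) ≡ 0 mod 5^2.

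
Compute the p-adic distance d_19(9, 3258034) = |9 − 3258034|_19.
d_19(9, 3258034) = 1/130321

Step 1 — x − y = 9 − 3258034 = -3258025. Step 2 — v_19(-3258025) = 4 (factor: -3258025 = −(19^4 · 25); the sign does not affect v_p). Step 3 — |x − y|_19 = 19^{-4} = 1/130321.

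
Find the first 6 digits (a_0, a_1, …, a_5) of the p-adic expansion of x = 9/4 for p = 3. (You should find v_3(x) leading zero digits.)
(a_0, …, a_5) = (0, 0, 1, 2, 0, 2)

v_3(9/4) = 2, so a_0 = ... = a_1 = 0. Factor out: x = 3^2 · u with u = 1/4 a unit in ℤ_3. Expand u iteratively via a_{v+i} = u_i mod 3, u_{i+1} = (u_i − a_{v+i})/3:
  u_0 = 1/4;  a_2 = 1;  u_1 = (u_0 − 1)/3 = -1/4
  u_1 = -1/4;  a_3 = 2;  u_2 = (u_1 − 2)/3 = -3/4
  u_2 = -3/4;  a_4 = 0;  u_3 = (u_2 − 0)/3 = -1/4
  u_3 = -1/4;  a_5 = 2;  u_4 = (u_3 − 2)/3 = -3/4
Digits: (0, 0, 1, 2, 0, 2).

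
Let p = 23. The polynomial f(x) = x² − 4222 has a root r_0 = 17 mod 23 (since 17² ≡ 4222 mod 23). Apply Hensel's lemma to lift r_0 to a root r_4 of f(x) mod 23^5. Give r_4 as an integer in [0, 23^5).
r_4 = 1636812 (mod 6436343)

Hensel's recurrence: r_{i+1} = r_i − f(r_i)·(f′(r_i))^{-1} mod 23^{i+2}, with f′(x) = 2x. Iterate:
  r_0 = 17 (mod 23)
  r_1 = 86 (mod 529)
  r_2 = 6434 (mod 12167)
  r_3 = 237607 (mod 279841)
  r_4 = 1636812 (mod 6436343)
Final: r_4 = 1636812, and one checks f(r_4) ≡ 0 mod 23^5.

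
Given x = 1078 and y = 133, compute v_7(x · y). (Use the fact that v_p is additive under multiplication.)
v_7(143374) = 3

v_p(x) = 2 (factor: 1078 = 7^2 · 22); v_p(y) = 1 (factor: 133 = 7^1 · 19). Additivity: v_p(xy) = v_p(x) + v_p(y) = 2 + 1 = 3. (Direct check: xy = 143374 = 7^3 · (418).)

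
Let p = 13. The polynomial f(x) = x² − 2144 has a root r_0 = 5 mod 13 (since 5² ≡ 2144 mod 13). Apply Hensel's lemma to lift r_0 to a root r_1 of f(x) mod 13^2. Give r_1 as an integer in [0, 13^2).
r_1 = 31 (mod 169)

Hensel's recurrence: r_{i+1} = r_i − f(r_i)·(f′(r_i))^{-1} mod 13^{i+2}, with f′(x) = 2x. Iterate:
  r_0 = 5 (mod 13)
  r_1 = 31 (mod 169)
Final: r_1 = 31, and one checks f(r_1) ≡ 0 mod 13^2.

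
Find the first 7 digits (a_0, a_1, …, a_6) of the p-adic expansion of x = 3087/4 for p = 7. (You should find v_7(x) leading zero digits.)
(a_0, …, a_6) = (0, 0, 0, 4, 5, 1, 5)

v_7(3087/4) = 3, so a_0 = ... = a_2 = 0. Factor out: x = 7^3 · u with u = 9/4 a unit in ℤ_7. Expand u iteratively via a_{v+i} = u_i mod 7, u_{i+1} = (u_i − a_{v+i})/7:
  u_0 = 9/4;  a_3 = 4;  u_1 = (u_0 − 4)/7 = -1/4
  u_1 = -1/4;  a_4 = 5;  u_2 = (u_1 − 5)/7 = -3/4
  u_2 = -3/4;  a_5 = 1;  u_3 = (u_2 − 1)/7 = -1/4
  u_3 = -1/4;  a_6 = 5;  u_4 = (u_3 − 5)/7 = -3/4
Digits: (0, 0, 0, 4, 5, 1, 5).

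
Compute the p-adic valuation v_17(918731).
v_17(918731) = 4

v_17(n) is the largest exponent k such that 17^k divides n. Factor out: 918731 = 17^4 · 11. (Sign doesn't affect v_p.) So v_17(918731) = 4.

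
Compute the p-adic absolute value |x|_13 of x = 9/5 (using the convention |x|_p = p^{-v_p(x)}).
|9/5|_13 = 1

Step 1 — compute v_13(x) by factoring powers of 13 out of the numerator and denominator: v_13(9/5) = 0. Step 2 — apply |x|_p = p^{-v_p(x)} = 13^{0} = 1.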